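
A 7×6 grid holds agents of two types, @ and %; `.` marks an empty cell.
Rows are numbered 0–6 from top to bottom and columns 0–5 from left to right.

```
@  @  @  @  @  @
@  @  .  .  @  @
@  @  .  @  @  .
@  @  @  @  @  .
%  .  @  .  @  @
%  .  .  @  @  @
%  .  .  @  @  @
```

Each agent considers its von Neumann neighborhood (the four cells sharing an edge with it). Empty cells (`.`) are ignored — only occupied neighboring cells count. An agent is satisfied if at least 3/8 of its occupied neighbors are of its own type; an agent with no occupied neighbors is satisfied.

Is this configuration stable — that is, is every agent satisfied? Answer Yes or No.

(0,0)@ 2/2 ok
(0,1)@ 3/3 ok
(0,2)@ 2/2 ok
(0,3)@ 2/2 ok
(0,4)@ 3/3 ok
(0,5)@ 2/2 ok
(1,0)@ 3/3 ok
(1,1)@ 3/3 ok
(1,4)@ 3/3 ok
(1,5)@ 2/2 ok
(2,0)@ 3/3 ok
(2,1)@ 3/3 ok
(2,3)@ 2/2 ok
(2,4)@ 3/3 ok
(3,0)@ 2/3 ok
(3,1)@ 3/3 ok
(3,2)@ 3/3 ok
(3,3)@ 3/3 ok
(3,4)@ 3/3 ok
(4,0)% 1/2 ok
(4,2)@ 1/1 ok
(4,4)@ 3/3 ok
(4,5)@ 2/2 ok
(5,0)% 2/2 ok
(5,3)@ 2/2 ok
(5,4)@ 4/4 ok
(5,5)@ 3/3 ok
(6,0)% 1/1 ok
(6,3)@ 2/2 ok
(6,4)@ 3/3 ok
(6,5)@ 2/2 ok
All meet the threshold, so the configuration is stable.

Yes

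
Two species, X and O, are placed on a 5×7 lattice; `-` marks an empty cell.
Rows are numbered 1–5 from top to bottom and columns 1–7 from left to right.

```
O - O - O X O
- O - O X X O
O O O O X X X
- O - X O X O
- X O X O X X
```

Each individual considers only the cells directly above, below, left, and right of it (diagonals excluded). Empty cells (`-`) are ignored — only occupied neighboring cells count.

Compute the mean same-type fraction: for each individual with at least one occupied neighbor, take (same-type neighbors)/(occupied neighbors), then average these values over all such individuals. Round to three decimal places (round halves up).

(1,1)O — no occupied neighbors
(1,3)O — no occupied neighbors
(1,5)O 0/2
(1,6)X 1/3
(1,7)O 1/2
(2,2)O 1/1
(2,4)O 1/2
(2,5)X 2/4
(2,6)X 3/4
(2,7)O 1/3
(3,1)O 1/1
(3,2)O 4/4
(3,3)O 2/2
(3,4)O 2/4
(3,5)X 2/4
(3,6)X 4/4
(3,7)X 1/3
(4,2)O 1/2
(4,4)X 1/3
(4,5)O 1/4
(4,6)X 2/4
(4,7)O 0/3
(5,2)X 0/2
(5,3)O 0/2
(5,4)X 1/3
(5,5)O 1/3
(5,6)X 2/3
(5,7)X 1/2
Sum over 26 individuals: 0/2 + 1/3 + 1/2 + 1/1 + 1/2 + 2/4 + 3/4 + 1/3 + 1/1 + 4/4 + 2/2 + 2/4 + 2/4 + 4/4 + 1/3 + 1/2 + 1/3 + 1/4 + 2/4 + 0/3 + 0/2 + 0/2 + 1/3 + 1/3 + 2/3 + 1/2 = 38/3; mean = 38/3 ÷ 26 = 19/39 = 0.487179… → 0.487.

0.487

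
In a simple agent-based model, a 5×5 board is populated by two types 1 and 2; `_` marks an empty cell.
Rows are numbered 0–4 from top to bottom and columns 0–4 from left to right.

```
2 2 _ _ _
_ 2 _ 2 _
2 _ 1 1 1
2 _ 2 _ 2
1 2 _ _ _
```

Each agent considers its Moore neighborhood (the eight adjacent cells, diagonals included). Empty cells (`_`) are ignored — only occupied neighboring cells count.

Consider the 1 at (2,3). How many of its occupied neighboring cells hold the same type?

Occupied neighbors of (2,3): (1,3)=2, (2,2)=1, (2,4)=1, (3,2)=2, (3,4)=2.
Same type (1): 2 of 5.

2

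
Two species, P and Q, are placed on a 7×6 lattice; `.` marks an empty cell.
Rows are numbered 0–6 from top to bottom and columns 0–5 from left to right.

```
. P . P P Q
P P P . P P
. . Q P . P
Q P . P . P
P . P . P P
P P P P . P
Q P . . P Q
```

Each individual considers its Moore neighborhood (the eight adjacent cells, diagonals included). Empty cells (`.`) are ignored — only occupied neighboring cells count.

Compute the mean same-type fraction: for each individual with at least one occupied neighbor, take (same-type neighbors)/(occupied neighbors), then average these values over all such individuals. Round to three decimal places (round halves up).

0.703

Row 0: (0,1)P 3/3 · (0,3)P 3/3 · (0,4)P 3/4 · (0,5)Q 0/3
Row 1: (1,0)P 2/2 · (1,1)P 3/4 · (1,2)P 4/5 · (1,4)P 5/6 · (1,5)P 3/4
Row 2: (2,2)Q 0/5 · (2,3)P 3/4 · (2,5)P 3/3
Row 3: (3,0)Q 0/2 · (3,1)P 2/4 · (3,3)P 3/4 · (3,5)P 3/3
Row 4: (4,0)P 3/4 · (4,2)P 5/5 · (4,4)P 5/5 · (4,5)P 3/3
Row 5: (5,0)P 3/4 · (5,1)P 5/6 · (5,2)P 4/4 · (5,3)P 4/4 · (5,5)P 3/4
Row 6: (6,0)Q 0/3 · (6,1)P 3/4 · (6,4)P 2/3 · (6,5)Q 0/2
Sum over 29 individuals: 3/3 + 3/3 + 3/4 + 0/3 + 2/2 + 3/4 + 4/5 + 5/6 + 3/4 + 0/5 + 3/4 + 3/3 + 0/2 + 2/4 + 3/4 + 3/3 + 3/4 + 5/5 + 5/5 + 3/3 + 3/4 + 5/6 + 4/4 + 4/4 + 3/4 + 0/3 + 3/4 + 2/3 + 0/2 = 1223/60; mean = 1223/60 ÷ 29 = 1223/1740 = 0.702873… → 0.703.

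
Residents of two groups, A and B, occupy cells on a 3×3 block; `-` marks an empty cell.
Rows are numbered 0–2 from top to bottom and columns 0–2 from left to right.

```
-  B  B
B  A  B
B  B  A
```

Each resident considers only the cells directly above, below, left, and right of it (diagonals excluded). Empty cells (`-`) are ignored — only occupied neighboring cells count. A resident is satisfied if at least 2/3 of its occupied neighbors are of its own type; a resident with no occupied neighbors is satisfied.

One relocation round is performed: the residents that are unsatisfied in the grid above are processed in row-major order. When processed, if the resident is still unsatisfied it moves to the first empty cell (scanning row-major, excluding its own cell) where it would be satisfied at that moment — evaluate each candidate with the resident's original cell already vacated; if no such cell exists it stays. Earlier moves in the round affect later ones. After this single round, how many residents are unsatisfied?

3

Initially unsatisfied (in order): (0,1), (1,0), (1,1), (1,2), (2,1), (2,2).
  (0,1) → (0,0).
  (1,0): now satisfied by earlier moves; stays.
  (1,1): no empty cell satisfies it; stays.
  (1,2) → (0,1).
  (2,1): no empty cell satisfies it; stays.
  (2,2): no empty cell satisfies it; stays.
Resulting grid:
B B B
B A -
B B A
Unsatisfied now: (1,1), (2,1), (2,2).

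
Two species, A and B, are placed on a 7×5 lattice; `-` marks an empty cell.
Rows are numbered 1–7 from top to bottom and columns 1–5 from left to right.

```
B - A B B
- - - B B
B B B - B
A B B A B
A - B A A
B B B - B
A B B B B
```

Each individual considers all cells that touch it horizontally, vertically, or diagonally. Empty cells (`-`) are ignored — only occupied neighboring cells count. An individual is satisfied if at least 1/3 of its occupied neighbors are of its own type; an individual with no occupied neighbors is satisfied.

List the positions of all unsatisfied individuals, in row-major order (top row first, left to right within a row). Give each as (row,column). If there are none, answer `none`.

(1,3), (4,1), (4,4), (4,5), (5,1), (5,4), (7,1)

(1,1)B 0/0 satisfied
(1,3)A 0/2 not
(1,4)B 3/4 satisfied
(1,5)B 3/3 satisfied
(2,4)B 5/6 satisfied
(2,5)B 4/4 satisfied
(3,1)B 2/3 satisfied
(3,2)B 4/5 satisfied
(3,3)B 4/5 satisfied
(3,5)B 3/4 satisfied
(4,1)A 1/4 not
(4,2)B 5/7 satisfied
(4,3)B 4/6 satisfied
(4,4)A 2/7 not
(4,5)B 1/4 not
(5,1)A 1/4 not
(5,3)B 4/6 satisfied
(5,4)A 2/7 not
(5,5)A 2/4 satisfied
(6,1)B 2/4 satisfied
(6,2)B 5/7 satisfied
(6,3)B 5/6 satisfied
(6,5)B 2/4 satisfied
(7,1)A 0/3 not
(7,2)B 4/5 satisfied
(7,3)B 4/4 satisfied
(7,4)B 4/4 satisfied
(7,5)B 2/2 satisfied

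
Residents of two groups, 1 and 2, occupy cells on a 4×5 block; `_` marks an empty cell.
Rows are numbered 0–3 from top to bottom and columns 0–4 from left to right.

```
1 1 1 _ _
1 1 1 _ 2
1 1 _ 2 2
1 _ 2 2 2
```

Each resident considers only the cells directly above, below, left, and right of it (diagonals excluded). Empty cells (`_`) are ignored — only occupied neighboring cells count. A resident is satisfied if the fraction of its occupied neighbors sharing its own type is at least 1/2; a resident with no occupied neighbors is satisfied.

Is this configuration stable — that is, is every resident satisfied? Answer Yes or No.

Yes

Row 0: (0,0)1 2/2 satisfied · (0,1)1 3/3 satisfied · (0,2)1 2/2 satisfied
Row 1: (1,0)1 3/3 satisfied · (1,1)1 4/4 satisfied · (1,2)1 2/2 satisfied · (1,4)2 1/1 satisfied
Row 2: (2,0)1 3/3 satisfied · (2,1)1 2/2 satisfied · (2,3)2 2/2 satisfied · (2,4)2 3/3 satisfied
Row 3: (3,0)1 1/1 satisfied · (3,2)2 1/1 satisfied · (3,3)2 3/3 satisfied · (3,4)2 2/2 satisfied
All meet the threshold, so the configuration is stable.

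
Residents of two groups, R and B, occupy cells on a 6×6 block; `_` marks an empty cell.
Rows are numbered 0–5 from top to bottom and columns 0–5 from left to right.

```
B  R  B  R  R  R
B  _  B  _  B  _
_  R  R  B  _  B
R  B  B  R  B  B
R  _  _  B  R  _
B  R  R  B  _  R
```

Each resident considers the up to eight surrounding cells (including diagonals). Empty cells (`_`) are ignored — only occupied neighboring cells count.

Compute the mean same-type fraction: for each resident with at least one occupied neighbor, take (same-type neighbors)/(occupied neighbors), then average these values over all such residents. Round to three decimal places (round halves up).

0.457

Row 0: (0,0)B 1/2 · (0,1)R 0/4 · (0,2)B 1/3 · (0,3)R 1/4 · (0,4)R 2/3 · (0,5)R 1/2
Row 1: (1,0)B 1/3 · (1,2)B 2/6 · (1,4)B 2/5
Row 2: (2,1)R 2/6 · (2,2)R 2/6 · (2,3)B 4/6 · (2,5)B 3/3
Row 3: (3,0)R 2/3 · (3,1)B 1/5 · (3,2)B 3/6 · (3,3)R 2/6 · (3,4)B 4/6 · (3,5)B 2/3
Row 4: (4,0)R 2/4 · (4,3)B 3/6 · (4,4)R 2/6
Row 5: (5,0)B 0/2 · (5,1)R 2/3 · (5,2)R 1/3 · (5,3)B 1/3 · (5,5)R 1/1
Sum over 27 residents: 1/2 + 0/4 + 1/3 + 1/4 + 2/3 + 1/2 + 1/3 + 2/6 + 2/5 + 2/6 + 2/6 + 4/6 + 3/3 + 2/3 + 1/5 + 3/6 + 2/6 + 4/6 + 2/3 + 2/4 + 3/6 + 2/6 + 0/2 + 2/3 + 1/3 + 1/3 + 1/1 = 247/20; mean = 247/20 ÷ 27 = 247/540 = 0.457407… → 0.457.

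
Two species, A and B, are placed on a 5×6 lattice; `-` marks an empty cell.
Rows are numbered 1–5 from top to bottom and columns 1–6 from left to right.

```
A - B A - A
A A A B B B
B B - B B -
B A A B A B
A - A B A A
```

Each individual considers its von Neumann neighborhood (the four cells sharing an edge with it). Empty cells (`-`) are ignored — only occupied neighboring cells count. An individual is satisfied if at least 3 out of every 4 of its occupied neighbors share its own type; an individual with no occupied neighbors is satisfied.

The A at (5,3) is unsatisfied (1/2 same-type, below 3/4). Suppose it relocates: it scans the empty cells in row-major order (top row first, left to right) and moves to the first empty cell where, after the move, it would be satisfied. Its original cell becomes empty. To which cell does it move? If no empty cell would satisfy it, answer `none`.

Vacating (5,3). Empty cells in order:
  (1,2): 2/3 same-type → still unsatisfied.
  (1,5): 2/3 same-type → still unsatisfied.
  (3,3): 2/4 same-type → still unsatisfied.
  (3,6): 0/3 same-type → still unsatisfied.
  (5,2): 2/2 same-type → satisfied — stop here.

(5,2)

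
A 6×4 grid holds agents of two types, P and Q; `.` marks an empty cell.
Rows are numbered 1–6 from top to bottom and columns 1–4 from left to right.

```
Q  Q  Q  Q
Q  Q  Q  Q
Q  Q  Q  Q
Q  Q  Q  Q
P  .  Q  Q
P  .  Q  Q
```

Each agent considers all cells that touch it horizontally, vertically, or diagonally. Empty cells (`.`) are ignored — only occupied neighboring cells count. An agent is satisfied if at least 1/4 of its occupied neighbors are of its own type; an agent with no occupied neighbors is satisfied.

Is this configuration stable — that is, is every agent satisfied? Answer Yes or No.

(1,1)Q 3/3 ok
(1,2)Q 5/5 ok
(1,3)Q 5/5 ok
(1,4)Q 3/3 ok
(2,1)Q 5/5 ok
(2,2)Q 8/8 ok
(2,3)Q 8/8 ok
(2,4)Q 5/5 ok
(3,1)Q 5/5 ok
(3,2)Q 8/8 ok
(3,3)Q 8/8 ok
(3,4)Q 5/5 ok
(4,1)Q 3/4 ok
(4,2)Q 6/7 ok
(4,3)Q 7/7 ok
(4,4)Q 5/5 ok
(5,1)P 1/3 ok
(5,3)Q 6/6 ok
(5,4)Q 5/5 ok
(6,1)P 1/1 ok
(6,3)Q 3/3 ok
(6,4)Q 3/3 ok
All meet the threshold, so the configuration is stable.

Yes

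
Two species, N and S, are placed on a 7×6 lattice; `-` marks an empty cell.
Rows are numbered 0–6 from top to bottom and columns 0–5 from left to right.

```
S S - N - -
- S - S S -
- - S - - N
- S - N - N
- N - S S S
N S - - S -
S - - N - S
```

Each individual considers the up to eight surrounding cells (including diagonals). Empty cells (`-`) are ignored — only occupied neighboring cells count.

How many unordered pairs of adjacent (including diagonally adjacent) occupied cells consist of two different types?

Scan each occupied cell's neighbors to the right and below (and the two forward diagonals) so each pair is counted once.
Row 0: S(0,0)–S(0,1)= S(0,0)–S(1,1)= S(0,1)–S(1,1)= N(0,3)–S(1,3)≠ N(0,3)–S(1,4)≠  → 2/5 unlike.
Row 1: S(1,1)–S(2,2)= S(1,3)–S(1,4)= S(1,3)–S(2,2)= S(1,4)–N(2,5)≠  → 1/4 unlike.
Row 2: S(2,2)–N(3,3)≠ S(2,2)–S(3,1)= N(2,5)–N(3,5)=  → 1/3 unlike.
Row 3: S(3,1)–N(4,1)≠ N(3,3)–S(4,3)≠ N(3,3)–S(4,4)≠ N(3,5)–S(4,5)≠ N(3,5)–S(4,4)≠  → 5/5 unlike.
Row 4: N(4,1)–S(5,1)≠ N(4,1)–N(5,0)= S(4,3)–S(4,4)= S(4,3)–S(5,4)= S(4,4)–S(4,5)= S(4,4)–S(5,4)= S(4,5)–S(5,4)=  → 1/7 unlike.
Row 5: N(5,0)–S(5,1)≠ N(5,0)–S(6,0)≠ S(5,1)–S(6,0)= S(5,4)–S(6,5)= S(5,4)–N(6,3)≠  → 3/5 unlike.
Total adjacent occupied pairs: 29; unlike-type pairs: 13.

13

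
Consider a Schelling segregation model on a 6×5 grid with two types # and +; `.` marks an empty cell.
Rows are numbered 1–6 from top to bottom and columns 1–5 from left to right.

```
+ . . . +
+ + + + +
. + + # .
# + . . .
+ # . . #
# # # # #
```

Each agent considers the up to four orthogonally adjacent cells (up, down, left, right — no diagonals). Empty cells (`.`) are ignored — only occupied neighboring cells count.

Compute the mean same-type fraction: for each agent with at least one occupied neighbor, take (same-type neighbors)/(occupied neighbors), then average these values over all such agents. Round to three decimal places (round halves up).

0.725

Row 1: (1,1)+ 1/1 · (1,5)+ 1/1
Row 2: (2,1)+ 2/2 · (2,2)+ 3/3 · (2,3)+ 3/3 · (2,4)+ 2/3 · (2,5)+ 2/2
Row 3: (3,2)+ 3/3 · (3,3)+ 2/3 · (3,4)# 0/2
Row 4: (4,1)# 0/2 · (4,2)+ 1/3
Row 5: (5,1)+ 0/3 · (5,2)# 1/3 · (5,5)# 1/1
Row 6: (6,1)# 1/2 · (6,2)# 3/3 · (6,3)# 2/2 · (6,4)# 2/2 · (6,5)# 2/2
Sum over 20 agents: 1/1 + 1/1 + 2/2 + 3/3 + 3/3 + 2/3 + 2/2 + 3/3 + 2/3 + 0/2 + 0/2 + 1/3 + 0/3 + 1/3 + 1/1 + 1/2 + 3/3 + 2/2 + 2/2 + 2/2 = 29/2; mean = 29/2 ÷ 20 = 29/40 = 0.725 → 0.725.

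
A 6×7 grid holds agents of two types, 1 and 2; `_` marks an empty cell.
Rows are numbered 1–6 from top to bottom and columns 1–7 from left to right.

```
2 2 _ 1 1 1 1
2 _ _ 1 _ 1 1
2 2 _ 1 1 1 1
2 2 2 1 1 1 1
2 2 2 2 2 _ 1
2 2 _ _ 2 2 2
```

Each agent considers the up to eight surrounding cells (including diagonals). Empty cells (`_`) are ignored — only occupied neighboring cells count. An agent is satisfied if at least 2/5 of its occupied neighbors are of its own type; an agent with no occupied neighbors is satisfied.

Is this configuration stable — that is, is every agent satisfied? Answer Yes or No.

(1,1)2 2/2 ok
(1,2)2 2/2 ok
(1,4)1 2/2 ok
(1,5)1 4/4 ok
(1,6)1 4/4 ok
(1,7)1 3/3 ok
(2,1)2 4/4 ok
(2,4)1 4/4 ok
(2,6)1 7/7 ok
(2,7)1 5/5 ok
(3,1)2 4/4 ok
(3,2)2 5/5 ok
(3,4)1 4/5 ok
(3,5)1 7/7 ok
(3,6)1 7/7 ok
(3,7)1 5/5 ok
(4,1)2 5/5 ok
(4,2)2 7/7 ok
(4,3)2 5/7 ok
(4,4)1 3/7 ok
(4,5)1 5/7 ok
(4,6)1 6/7 ok
(4,7)1 4/4 ok
(5,1)2 5/5 ok
(5,2)2 7/7 ok
(5,3)2 5/6 ok
(5,4)2 4/6 ok
(5,5)2 3/6 ok
(5,7)1 2/4 ok
(6,1)2 3/3 ok
(6,2)2 4/4 ok
(6,5)2 3/3 ok
(6,6)2 3/4 ok
(6,7)2 1/2 ok
All meet the threshold, so the configuration is stable.

Yes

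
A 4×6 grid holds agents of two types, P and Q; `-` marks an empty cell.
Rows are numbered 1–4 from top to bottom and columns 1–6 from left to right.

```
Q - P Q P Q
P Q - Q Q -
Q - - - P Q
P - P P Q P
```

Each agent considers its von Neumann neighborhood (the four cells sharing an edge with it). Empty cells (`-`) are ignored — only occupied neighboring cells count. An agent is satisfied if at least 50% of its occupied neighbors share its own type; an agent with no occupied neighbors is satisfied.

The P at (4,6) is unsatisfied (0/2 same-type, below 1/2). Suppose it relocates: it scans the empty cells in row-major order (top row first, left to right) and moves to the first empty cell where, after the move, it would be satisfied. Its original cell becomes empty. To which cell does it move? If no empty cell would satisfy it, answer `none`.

Vacating (4,6). Empty cells in order:
  (1,2): 1/3 same-type → still unsatisfied.
  (2,3): 1/3 same-type → still unsatisfied.
  (2,6): 0/3 same-type → still unsatisfied.
  (3,2): 0/2 same-type → still unsatisfied.
  (3,3): 1/1 same-type → satisfied — stop here.

(3,3)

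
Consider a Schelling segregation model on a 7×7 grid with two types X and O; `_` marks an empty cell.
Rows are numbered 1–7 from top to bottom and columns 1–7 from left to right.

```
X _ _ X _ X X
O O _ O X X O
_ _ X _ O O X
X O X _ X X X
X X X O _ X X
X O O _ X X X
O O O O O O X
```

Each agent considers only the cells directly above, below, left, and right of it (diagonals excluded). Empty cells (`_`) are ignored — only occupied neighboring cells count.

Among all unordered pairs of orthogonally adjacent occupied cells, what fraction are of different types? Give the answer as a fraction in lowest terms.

11/26

Scan each occupied cell's neighbors to the right and below so each pair is counted once.
From row 1: 3 unlike of 5 pairs (running 3/5).
From row 2: 5 unlike of 7 pairs (running 8/12).
From row 3: 3 unlike of 6 pairs (running 11/18).
From row 4: 3 unlike of 9 pairs (running 14/27).
From row 5: 3 unlike of 9 pairs (running 17/36).
From row 6: 4 unlike of 10 pairs (running 21/46).
From row 7: 1 unlike of 6 pairs (running 22/52).
Total adjacent occupied pairs: 52; unlike-type pairs: 22.
22/52 reduces to 11/26.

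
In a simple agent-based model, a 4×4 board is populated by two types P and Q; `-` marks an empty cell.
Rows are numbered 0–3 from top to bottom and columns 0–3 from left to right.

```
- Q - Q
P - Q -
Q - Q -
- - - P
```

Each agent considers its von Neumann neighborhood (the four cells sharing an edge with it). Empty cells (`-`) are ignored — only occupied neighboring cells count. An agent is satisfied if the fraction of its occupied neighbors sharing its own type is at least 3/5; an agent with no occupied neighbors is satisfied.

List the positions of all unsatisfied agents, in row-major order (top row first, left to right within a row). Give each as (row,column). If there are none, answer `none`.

(1,0), (2,0)

Row 0: (0,1)Q 0/0 satisfied · (0,3)Q 0/0 satisfied
Row 1: (1,0)P 0/1 not · (1,2)Q 1/1 satisfied
Row 2: (2,0)Q 0/1 not · (2,2)Q 1/1 satisfied
Row 3: (3,3)P 0/0 satisfied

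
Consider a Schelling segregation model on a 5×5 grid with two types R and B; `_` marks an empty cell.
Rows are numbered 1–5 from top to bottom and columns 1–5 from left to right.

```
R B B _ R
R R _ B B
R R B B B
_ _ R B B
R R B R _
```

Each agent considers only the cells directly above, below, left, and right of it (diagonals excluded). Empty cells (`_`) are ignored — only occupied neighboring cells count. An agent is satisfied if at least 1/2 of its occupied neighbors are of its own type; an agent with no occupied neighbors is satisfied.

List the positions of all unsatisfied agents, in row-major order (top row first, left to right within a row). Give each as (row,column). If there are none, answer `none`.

(1,1)R 1/2 ok
(1,2)B 1/3 unhappy
(1,3)B 1/1 ok
(1,5)R 0/1 unhappy
(2,1)R 3/3 ok
(2,2)R 2/3 ok
(2,4)B 2/2 ok
(2,5)B 2/3 ok
(3,1)R 2/2 ok
(3,2)R 2/3 ok
(3,3)B 1/3 unhappy
(3,4)B 4/4 ok
(3,5)B 3/3 ok
(4,3)R 0/3 unhappy
(4,4)B 2/4 ok
(4,5)B 2/2 ok
(5,1)R 1/1 ok
(5,2)R 1/2 ok
(5,3)B 0/3 unhappy
(5,4)R 0/2 unhappy

(1,2), (1,5), (3,3), (4,3), (5,3), (5,4)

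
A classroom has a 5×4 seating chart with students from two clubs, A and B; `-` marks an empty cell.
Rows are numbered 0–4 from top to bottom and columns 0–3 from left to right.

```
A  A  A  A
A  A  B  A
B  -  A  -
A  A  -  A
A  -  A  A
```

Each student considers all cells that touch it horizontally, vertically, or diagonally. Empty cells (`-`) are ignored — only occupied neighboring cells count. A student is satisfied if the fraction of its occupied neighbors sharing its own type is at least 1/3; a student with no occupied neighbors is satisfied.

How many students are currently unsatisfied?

Row 0: (0,0)A 3/3 satisfied · (0,1)A 4/5 satisfied · (0,2)A 4/5 satisfied · (0,3)A 2/3 satisfied
Row 1: (1,0)A 3/4 satisfied · (1,1)A 5/7 satisfied · (1,2)B 0/6 not · (1,3)A 3/4 satisfied
Row 2: (2,0)B 0/4 not · (2,2)A 4/5 satisfied
Row 3: (3,0)A 2/3 satisfied · (3,1)A 4/5 satisfied · (3,3)A 3/3 satisfied
Row 4: (4,0)A 2/2 satisfied · (4,2)A 3/3 satisfied · (4,3)A 2/2 satisfied
Unsatisfied: (1,2), (2,0) — 2 in total.

2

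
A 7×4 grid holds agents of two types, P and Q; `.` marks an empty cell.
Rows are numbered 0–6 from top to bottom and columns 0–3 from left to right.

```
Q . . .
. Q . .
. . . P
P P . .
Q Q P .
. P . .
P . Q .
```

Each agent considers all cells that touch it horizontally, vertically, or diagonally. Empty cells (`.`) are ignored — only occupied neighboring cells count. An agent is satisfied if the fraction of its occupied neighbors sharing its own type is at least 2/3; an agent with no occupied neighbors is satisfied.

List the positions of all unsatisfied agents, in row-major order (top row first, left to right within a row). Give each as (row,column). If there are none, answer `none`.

(3,0), (3,1), (4,0), (4,1), (5,1), (6,2)

(0,0)Q 1/1 ok
(1,1)Q 1/1 ok
(2,3)P 0/0 ok
(3,0)P 1/3 unhappy
(3,1)P 2/4 unhappy
(4,0)Q 1/4 unhappy
(4,1)Q 1/5 unhappy
(4,2)P 2/3 ok
(5,1)P 2/5 unhappy
(6,0)P 1/1 ok
(6,2)Q 0/1 unhappy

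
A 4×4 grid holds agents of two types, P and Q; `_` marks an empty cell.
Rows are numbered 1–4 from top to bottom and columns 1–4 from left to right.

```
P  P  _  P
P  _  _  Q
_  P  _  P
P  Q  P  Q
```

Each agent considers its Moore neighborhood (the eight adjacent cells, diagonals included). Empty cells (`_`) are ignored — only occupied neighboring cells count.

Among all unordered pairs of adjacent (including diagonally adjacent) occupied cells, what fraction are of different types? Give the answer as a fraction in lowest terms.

1/2

Scan each occupied cell's neighbors to the right and below (and the two forward diagonals) so each pair is counted once.
From row 1: 1 unlike of 4 pairs (running 1/4).
From row 2: 1 unlike of 2 pairs (running 2/6).
From row 3: 2 unlike of 5 pairs (running 4/11).
From row 4: 3 unlike of 3 pairs (running 7/14).
Total adjacent occupied pairs: 14; unlike-type pairs: 7.
7/14 reduces to 1/2.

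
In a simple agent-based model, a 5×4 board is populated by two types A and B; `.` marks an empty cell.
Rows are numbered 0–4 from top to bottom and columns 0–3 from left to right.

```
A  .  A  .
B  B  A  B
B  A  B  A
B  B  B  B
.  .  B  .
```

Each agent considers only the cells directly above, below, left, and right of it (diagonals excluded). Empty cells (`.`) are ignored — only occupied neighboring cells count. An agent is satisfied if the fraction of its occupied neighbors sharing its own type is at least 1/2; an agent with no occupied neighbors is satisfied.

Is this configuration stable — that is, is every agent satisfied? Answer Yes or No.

(0,0)A 0/1 not
(0,2)A 1/1 satisfied
(1,0)B 2/3 satisfied
(1,1)B 1/3 not
(1,2)A 1/4 not
(1,3)B 0/2 not
(2,0)B 2/3 satisfied
(2,1)A 0/4 not
(2,2)B 1/4 not
(2,3)A 0/3 not
(3,0)B 2/2 satisfied
(3,1)B 2/3 satisfied
(3,2)B 4/4 satisfied
(3,3)B 1/2 satisfied
(4,2)B 1/1 satisfied
For instance (0,0) has only 0/1 same-type neighbors, below 1/2.

No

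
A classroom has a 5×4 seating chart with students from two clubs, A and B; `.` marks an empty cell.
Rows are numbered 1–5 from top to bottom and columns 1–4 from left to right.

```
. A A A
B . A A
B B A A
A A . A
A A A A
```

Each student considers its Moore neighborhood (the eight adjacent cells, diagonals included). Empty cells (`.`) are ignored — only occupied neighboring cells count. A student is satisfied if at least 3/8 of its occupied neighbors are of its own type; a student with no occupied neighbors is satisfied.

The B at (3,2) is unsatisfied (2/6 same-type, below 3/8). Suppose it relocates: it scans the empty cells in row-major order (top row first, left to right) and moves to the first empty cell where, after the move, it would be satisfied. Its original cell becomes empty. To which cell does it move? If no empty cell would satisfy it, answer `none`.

(1,1)

Vacating (3,2). Empty cells in order:
  (1,1): 1/2 same-type → satisfied — stop here.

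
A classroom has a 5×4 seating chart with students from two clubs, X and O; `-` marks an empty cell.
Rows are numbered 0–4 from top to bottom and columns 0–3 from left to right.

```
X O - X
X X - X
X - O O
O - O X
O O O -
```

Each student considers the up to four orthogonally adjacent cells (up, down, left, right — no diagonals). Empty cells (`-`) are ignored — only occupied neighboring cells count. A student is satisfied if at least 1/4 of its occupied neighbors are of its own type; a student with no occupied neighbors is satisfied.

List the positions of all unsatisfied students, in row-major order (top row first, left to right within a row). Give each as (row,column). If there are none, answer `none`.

(0,1), (3,3)

(0,0)X 1/2 satisfied
(0,1)O 0/2 not
(0,3)X 1/1 satisfied
(1,0)X 3/3 satisfied
(1,1)X 1/2 satisfied
(1,3)X 1/2 satisfied
(2,0)X 1/2 satisfied
(2,2)O 2/2 satisfied
(2,3)O 1/3 satisfied
(3,0)O 1/2 satisfied
(3,2)O 2/3 satisfied
(3,3)X 0/2 not
(4,0)O 2/2 satisfied
(4,1)O 2/2 satisfied
(4,2)O 2/2 satisfied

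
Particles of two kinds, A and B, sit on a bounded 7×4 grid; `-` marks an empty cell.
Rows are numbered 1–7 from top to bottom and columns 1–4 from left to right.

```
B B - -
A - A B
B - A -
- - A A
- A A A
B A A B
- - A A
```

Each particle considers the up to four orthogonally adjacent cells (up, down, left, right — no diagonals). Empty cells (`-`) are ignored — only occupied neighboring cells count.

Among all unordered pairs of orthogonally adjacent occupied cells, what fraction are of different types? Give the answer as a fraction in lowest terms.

Scan each occupied cell's neighbors to the right and below so each pair is counted once.
From row 1: 1 unlike of 2 pairs (running 1/2).
From row 2: 2 unlike of 3 pairs (running 3/5).
From row 3: 0 unlike of 1 pairs (running 3/6).
From row 4: 0 unlike of 3 pairs (running 3/9).
From row 5: 1 unlike of 5 pairs (running 4/14).
From row 6: 3 unlike of 5 pairs (running 7/19).
From row 7: 0 unlike of 1 pairs (running 7/20).
Total adjacent occupied pairs: 20; unlike-type pairs: 7.
7/20 is already in lowest terms.

7/20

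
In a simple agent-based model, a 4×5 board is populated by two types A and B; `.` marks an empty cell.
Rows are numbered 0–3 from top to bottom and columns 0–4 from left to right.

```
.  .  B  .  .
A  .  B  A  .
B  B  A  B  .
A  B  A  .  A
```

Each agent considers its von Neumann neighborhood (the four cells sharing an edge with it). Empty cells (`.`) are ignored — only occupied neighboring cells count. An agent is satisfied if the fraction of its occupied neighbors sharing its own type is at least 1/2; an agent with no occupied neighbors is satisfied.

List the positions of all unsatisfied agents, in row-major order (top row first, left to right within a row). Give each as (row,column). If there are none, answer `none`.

(0,2)B 1/1 ok
(1,0)A 0/1 unhappy
(1,2)B 1/3 unhappy
(1,3)A 0/2 unhappy
(2,0)B 1/3 unhappy
(2,1)B 2/3 ok
(2,2)A 1/4 unhappy
(2,3)B 0/2 unhappy
(3,0)A 0/2 unhappy
(3,1)B 1/3 unhappy
(3,2)A 1/2 ok
(3,4)A 0/0 ok

(1,0), (1,2), (1,3), (2,0), (2,2), (2,3), (3,0), (3,1)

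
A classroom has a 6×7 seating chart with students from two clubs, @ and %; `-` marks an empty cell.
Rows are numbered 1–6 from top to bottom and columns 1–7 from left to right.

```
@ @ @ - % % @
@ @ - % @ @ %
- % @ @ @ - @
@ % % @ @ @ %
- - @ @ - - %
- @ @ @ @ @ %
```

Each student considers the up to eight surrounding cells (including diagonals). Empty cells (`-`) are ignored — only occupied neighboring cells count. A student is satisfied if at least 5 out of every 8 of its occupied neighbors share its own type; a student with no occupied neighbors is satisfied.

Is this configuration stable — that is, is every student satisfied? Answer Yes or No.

No

Row 1: (1,1)@ 3/3 ✓ · (1,2)@ 4/4 ✓ · (1,3)@ 2/3 ✓ · (1,5)% 2/4 ✗ · (1,6)% 2/5 ✗ · (1,7)@ 1/3 ✗
Row 2: (2,1)@ 3/4 ✓ · (2,2)@ 5/6 ✓ · (2,4)% 1/6 ✗ · (2,5)@ 3/6 ✗ · (2,6)@ 4/7 ✗ · (2,7)% 1/4 ✗
Row 3: (3,2)% 2/6 ✗ · (3,3)@ 3/7 ✗ · (3,4)@ 5/7 ✓ · (3,5)@ 6/7 ✓ · (3,7)@ 2/4 ✗
Row 4: (4,1)@ 0/2 ✗ · (4,2)% 2/5 ✗ · (4,3)% 2/7 ✗ · (4,4)@ 6/7 ✓ · (4,5)@ 5/5 ✓ · (4,6)@ 3/5 ✗ · (4,7)% 1/3 ✗
Row 5: (5,3)@ 5/7 ✓ · (5,4)@ 6/7 ✓ · (5,7)% 2/4 ✗
Row 6: (6,2)@ 2/2 ✓ · (6,3)@ 4/4 ✓ · (6,4)@ 4/4 ✓ · (6,5)@ 3/3 ✓ · (6,6)@ 1/3 ✗ · (6,7)% 1/2 ✗
For instance (1,5) has only 2/4 same-type neighbors, below 5/8.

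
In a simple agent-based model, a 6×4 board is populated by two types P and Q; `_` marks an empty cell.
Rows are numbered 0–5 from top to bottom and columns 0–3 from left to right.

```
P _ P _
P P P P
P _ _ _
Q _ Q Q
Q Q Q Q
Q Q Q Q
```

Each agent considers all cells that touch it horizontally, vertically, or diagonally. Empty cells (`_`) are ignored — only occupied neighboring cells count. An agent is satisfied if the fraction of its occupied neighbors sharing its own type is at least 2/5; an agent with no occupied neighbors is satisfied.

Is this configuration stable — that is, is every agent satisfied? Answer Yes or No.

(0,0)P 2/2 ✓
(0,2)P 3/3 ✓
(1,0)P 3/3 ✓
(1,1)P 5/5 ✓
(1,2)P 3/3 ✓
(1,3)P 2/2 ✓
(2,0)P 2/3 ✓
(3,0)Q 2/3 ✓
(3,2)Q 4/4 ✓
(3,3)Q 3/3 ✓
(4,0)Q 4/4 ✓
(4,1)Q 7/7 ✓
(4,2)Q 7/7 ✓
(4,3)Q 5/5 ✓
(5,0)Q 3/3 ✓
(5,1)Q 5/5 ✓
(5,2)Q 5/5 ✓
(5,3)Q 3/3 ✓
All meet the threshold, so the configuration is stable.

Yes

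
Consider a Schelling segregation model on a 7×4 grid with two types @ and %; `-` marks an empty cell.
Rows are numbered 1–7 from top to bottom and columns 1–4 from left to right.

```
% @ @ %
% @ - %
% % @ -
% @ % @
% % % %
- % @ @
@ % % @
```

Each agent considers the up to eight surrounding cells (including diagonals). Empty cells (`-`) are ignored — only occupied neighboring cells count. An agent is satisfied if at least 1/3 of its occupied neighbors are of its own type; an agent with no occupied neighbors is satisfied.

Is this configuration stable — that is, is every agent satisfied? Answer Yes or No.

(1,1)% 1/3 ok
(1,2)@ 2/4 ok
(1,3)@ 2/4 ok
(1,4)% 1/2 ok
(2,1)% 3/5 ok
(2,2)@ 3/7 ok
(2,4)% 1/3 ok
(3,1)% 3/5 ok
(3,2)% 4/7 ok
(3,3)@ 3/6 ok
(4,1)% 4/5 ok
(4,2)@ 1/8 unhappy
(4,3)% 4/7 ok
(4,4)@ 1/4 unhappy
(5,1)% 3/4 ok
(5,2)% 5/7 ok
(5,3)% 4/8 ok
(5,4)% 2/5 ok
(6,2)% 5/7 ok
(6,3)@ 2/8 unhappy
(6,4)@ 2/5 ok
(7,1)@ 0/2 unhappy
(7,2)% 2/4 ok
(7,3)% 2/5 ok
(7,4)@ 2/3 ok
For instance (4,2) has only 1/8 same-type neighbors, below 1/3.

No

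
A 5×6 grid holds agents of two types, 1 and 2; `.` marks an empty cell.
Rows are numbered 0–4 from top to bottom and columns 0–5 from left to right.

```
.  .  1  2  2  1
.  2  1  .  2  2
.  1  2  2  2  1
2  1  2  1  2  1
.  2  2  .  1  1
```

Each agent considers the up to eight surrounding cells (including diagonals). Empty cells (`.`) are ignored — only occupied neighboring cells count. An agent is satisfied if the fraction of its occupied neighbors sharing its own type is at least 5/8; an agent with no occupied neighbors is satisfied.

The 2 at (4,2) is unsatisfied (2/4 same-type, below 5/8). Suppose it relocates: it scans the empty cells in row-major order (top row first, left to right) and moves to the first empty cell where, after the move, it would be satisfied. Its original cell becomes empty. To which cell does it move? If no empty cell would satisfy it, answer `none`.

(0,0)

Vacating (4,2). Empty cells in order:
  (0,0): 1/1 same-type → satisfied — stop here.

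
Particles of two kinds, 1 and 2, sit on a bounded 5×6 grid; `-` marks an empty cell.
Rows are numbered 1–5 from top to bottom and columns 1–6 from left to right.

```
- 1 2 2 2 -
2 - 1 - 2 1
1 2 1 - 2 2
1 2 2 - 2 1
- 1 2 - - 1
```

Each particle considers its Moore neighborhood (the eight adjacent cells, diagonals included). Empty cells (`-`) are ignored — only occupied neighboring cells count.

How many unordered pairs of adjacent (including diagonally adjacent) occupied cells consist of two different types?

24

Scan each occupied cell's neighbors to the right and below (and the two forward diagonals) so each pair is counted once.
Row 1: 1(1,2)–2(1,3)≠ 1(1,2)–1(2,3)= 1(1,2)–2(2,1)≠ 2(1,3)–2(1,4)= 2(1,3)–1(2,3)≠ 2(1,4)–2(1,5)= 2(1,4)–2(2,5)= 2(1,4)–1(2,3)≠ 2(1,5)–2(2,5)= 2(1,5)–1(2,6)≠  → 5/10 unlike.
Row 2: 2(2,1)–1(3,1)≠ 2(2,1)–2(3,2)= 1(2,3)–1(3,3)= 1(2,3)–2(3,2)≠ 2(2,5)–1(2,6)≠ 2(2,5)–2(3,5)= 2(2,5)–2(3,6)= 1(2,6)–2(3,6)≠ 1(2,6)–2(3,5)≠  → 5/9 unlike.
Row 3: 1(3,1)–2(3,2)≠ 1(3,1)–1(4,1)= 1(3,1)–2(4,2)≠ 2(3,2)–1(3,3)≠ 2(3,2)–2(4,2)= 2(3,2)–2(4,3)= 2(3,2)–1(4,1)≠ 1(3,3)–2(4,3)≠ 1(3,3)–2(4,2)≠ 2(3,5)–2(3,6)= 2(3,5)–2(4,5)= 2(3,5)–1(4,6)≠ 2(3,6)–1(4,6)≠ 2(3,6)–2(4,5)=  → 8/14 unlike.
Row 4: 1(4,1)–2(4,2)≠ 1(4,1)–1(5,2)= 2(4,2)–2(4,3)= 2(4,2)–1(5,2)≠ 2(4,2)–2(5,3)= 2(4,3)–2(5,3)= 2(4,3)–1(5,2)≠ 2(4,5)–1(4,6)≠ 2(4,5)–1(5,6)≠ 1(4,6)–1(5,6)=  → 5/10 unlike.
Row 5: 1(5,2)–2(5,3)≠  → 1/1 unlike.
Total adjacent occupied pairs: 44; unlike-type pairs: 24.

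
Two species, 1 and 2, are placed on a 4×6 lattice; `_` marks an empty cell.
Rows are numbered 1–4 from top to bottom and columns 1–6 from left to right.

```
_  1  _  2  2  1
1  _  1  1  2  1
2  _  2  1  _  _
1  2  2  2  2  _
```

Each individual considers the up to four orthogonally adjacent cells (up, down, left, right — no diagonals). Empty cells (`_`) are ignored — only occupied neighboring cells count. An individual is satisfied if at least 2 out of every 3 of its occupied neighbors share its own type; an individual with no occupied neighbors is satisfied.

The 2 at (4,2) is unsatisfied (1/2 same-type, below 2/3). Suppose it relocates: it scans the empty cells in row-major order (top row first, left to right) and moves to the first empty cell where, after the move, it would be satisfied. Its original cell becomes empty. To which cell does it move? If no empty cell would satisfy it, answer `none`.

Vacating (4,2). Empty cells in order:
  (1,1): 0/2 same-type → still unsatisfied.
  (1,3): 1/3 same-type → still unsatisfied.
  (2,2): 0/3 same-type → still unsatisfied.
  (3,2): 2/2 same-type → satisfied — stop here.

(3,2)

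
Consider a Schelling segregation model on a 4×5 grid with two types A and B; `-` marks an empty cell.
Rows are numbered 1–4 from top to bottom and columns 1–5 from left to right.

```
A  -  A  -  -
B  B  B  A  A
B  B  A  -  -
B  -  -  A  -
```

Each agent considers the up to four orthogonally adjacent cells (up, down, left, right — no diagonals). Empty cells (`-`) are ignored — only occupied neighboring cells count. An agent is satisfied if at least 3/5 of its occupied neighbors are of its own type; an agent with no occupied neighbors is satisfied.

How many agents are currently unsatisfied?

(1,1)A 0/1 unhappy
(1,3)A 0/1 unhappy
(2,1)B 2/3 ok
(2,2)B 3/3 ok
(2,3)B 1/4 unhappy
(2,4)A 1/2 unhappy
(2,5)A 1/1 ok
(3,1)B 3/3 ok
(3,2)B 2/3 ok
(3,3)A 0/2 unhappy
(4,1)B 1/1 ok
(4,4)A 0/0 ok
Unsatisfied: (1,1), (1,3), (2,3), (2,4), (3,3) — 5 in total.

5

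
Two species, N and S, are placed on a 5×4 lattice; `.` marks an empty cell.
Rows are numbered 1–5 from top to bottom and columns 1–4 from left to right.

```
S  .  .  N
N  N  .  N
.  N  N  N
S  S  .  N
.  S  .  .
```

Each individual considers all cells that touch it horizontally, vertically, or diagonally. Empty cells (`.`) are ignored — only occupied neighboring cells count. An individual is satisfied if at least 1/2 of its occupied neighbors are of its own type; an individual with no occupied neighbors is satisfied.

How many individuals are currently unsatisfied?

Row 1: (1,1)S 0/2 ✗ · (1,4)N 1/1 ✓
Row 2: (2,1)N 2/3 ✓ · (2,2)N 3/4 ✓ · (2,4)N 3/3 ✓
Row 3: (3,2)N 3/5 ✓ · (3,3)N 5/6 ✓ · (3,4)N 3/3 ✓
Row 4: (4,1)S 2/3 ✓ · (4,2)S 2/4 ✓ · (4,4)N 2/2 ✓
Row 5: (5,2)S 2/2 ✓
Unsatisfied: (1,1) — 1 in total.

1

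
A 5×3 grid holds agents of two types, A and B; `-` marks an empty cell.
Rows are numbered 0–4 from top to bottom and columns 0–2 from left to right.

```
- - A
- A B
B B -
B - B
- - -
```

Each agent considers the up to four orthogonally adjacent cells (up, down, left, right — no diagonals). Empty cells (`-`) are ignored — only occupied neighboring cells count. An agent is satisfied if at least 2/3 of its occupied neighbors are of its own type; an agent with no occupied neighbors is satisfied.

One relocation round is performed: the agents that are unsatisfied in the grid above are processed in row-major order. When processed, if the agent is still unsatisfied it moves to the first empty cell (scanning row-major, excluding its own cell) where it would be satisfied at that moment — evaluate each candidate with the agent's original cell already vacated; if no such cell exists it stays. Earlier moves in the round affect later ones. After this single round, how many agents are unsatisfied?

0

Initially unsatisfied (in order): (0,2), (1,1), (1,2), (2,1).
  (0,2) → (0,0).
  (1,1) → (0,1).
  (1,2): now satisfied by earlier moves; stays.
  (2,1): now satisfied by earlier moves; stays.
Resulting grid:
A A -
- - B
B B -
B - B
- - -
All satisfied now.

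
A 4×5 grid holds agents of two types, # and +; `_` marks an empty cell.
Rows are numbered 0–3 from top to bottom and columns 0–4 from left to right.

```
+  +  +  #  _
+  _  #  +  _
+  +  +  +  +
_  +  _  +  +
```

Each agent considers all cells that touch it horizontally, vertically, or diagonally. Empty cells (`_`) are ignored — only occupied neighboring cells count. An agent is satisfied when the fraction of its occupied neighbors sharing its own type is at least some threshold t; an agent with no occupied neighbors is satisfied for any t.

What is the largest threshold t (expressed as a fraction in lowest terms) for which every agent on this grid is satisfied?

1/7

Row 0: (0,0)+ 2/2 · (0,1)+ 3/4 · (0,2)+ 2/4 · (0,3)# 1/3
Row 1: (1,0)+ 4/4 · (1,2)# 1/7 · (1,3)+ 4/6
Row 2: (2,0)+ 3/3 · (2,1)+ 4/5 · (2,2)+ 5/6 · (2,3)+ 5/6 · (2,4)+ 4/4
Row 3: (3,1)+ 3/3 · (3,3)+ 4/4 · (3,4)+ 3/3
The smallest same-type fraction is 1/7 at (1,2), which reduces to 1/7. Any threshold above that leaves this agent unsatisfied.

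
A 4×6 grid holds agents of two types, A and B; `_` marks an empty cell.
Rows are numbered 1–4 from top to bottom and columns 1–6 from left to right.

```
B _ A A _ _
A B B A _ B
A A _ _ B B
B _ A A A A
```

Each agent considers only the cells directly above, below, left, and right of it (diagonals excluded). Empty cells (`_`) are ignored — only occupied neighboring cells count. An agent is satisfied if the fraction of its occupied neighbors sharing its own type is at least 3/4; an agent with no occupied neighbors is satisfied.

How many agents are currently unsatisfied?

13

(1,1)B 0/1 ✗
(1,3)A 1/2 ✗
(1,4)A 2/2 ✓
(2,1)A 1/3 ✗
(2,2)B 1/3 ✗
(2,3)B 1/3 ✗
(2,4)A 1/2 ✗
(2,6)B 1/1 ✓
(3,1)A 2/3 ✗
(3,2)A 1/2 ✗
(3,5)B 1/2 ✗
(3,6)B 2/3 ✗
(4,1)B 0/1 ✗
(4,3)A 1/1 ✓
(4,4)A 2/2 ✓
(4,5)A 2/3 ✗
(4,6)A 1/2 ✗
Unsatisfied: (1,1), (1,3), (2,1), (2,2), (2,3), (2,4), (3,1), (3,2), (3,5), (3,6), (4,1), (4,5), (4,6) — 13 in total.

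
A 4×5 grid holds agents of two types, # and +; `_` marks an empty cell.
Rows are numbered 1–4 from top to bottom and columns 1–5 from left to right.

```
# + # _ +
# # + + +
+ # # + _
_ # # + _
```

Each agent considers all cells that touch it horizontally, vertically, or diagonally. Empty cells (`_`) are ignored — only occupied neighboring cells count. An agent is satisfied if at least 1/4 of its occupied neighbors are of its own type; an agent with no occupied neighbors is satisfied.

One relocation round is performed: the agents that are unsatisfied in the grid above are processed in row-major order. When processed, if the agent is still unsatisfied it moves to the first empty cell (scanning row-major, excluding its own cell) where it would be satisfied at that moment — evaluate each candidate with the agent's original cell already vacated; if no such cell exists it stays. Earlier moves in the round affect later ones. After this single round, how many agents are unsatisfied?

0

Initially unsatisfied (in order): (1,2), (3,1).
  (1,2) → (1,4).
  (3,1) → (3,5).
Resulting grid:
# _ # + +
# # + + +
_ # # + +
_ # # + _
All satisfied now.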